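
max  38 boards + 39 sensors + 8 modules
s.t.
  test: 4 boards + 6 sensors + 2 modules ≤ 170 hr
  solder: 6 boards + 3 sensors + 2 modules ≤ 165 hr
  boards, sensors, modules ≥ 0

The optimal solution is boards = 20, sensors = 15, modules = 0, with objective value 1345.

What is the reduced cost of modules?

Check each constraint at x*: test 170/170 (tight); solder 165/165 (tight).
From A_Bᵀ y = c: 4·y_test + 6·y_solder = 38; 6·y_test + 3·y_solder = 39.
This yields shadow prices y_test = 5, y_solder = 3.
Reduced cost of modules: c₃ − yᵀa₃ = 8 − (5·2 + 3·2) = 8 − 16 = -8.

-8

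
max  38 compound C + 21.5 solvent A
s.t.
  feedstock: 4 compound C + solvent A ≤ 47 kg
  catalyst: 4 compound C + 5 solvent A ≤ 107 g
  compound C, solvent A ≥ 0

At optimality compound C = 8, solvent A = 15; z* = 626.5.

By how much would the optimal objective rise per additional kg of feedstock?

6.5

Check each constraint at x*: feedstock 47/47 (tight); catalyst 107/107 (tight).
Dual feasibility on the basic columns requires 4·y_feedstock + 4·y_catalyst = 38, 1·y_feedstock + 5·y_catalyst = 21.5.
Solving: y_feedstock = 6.5, y_catalyst = 3.
Shadow price of feedstock = 6.5.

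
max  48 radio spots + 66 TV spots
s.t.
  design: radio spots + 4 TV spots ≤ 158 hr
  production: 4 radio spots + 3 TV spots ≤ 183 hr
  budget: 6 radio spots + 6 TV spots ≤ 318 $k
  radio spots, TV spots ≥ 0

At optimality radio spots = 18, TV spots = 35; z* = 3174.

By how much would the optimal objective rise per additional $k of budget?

At the optimum: design uses 158 of 158 (binding); production uses 177 of 183 (slack = 6); budget uses 318 of 318 (binding).
Slack constraints have shadow price 0 (complementary slackness).
From A_Bᵀ y = c: 1·y_design + 6·y_budget = 48; 4·y_design + 6·y_budget = 66.
→ y_design = 6 and y_budget = 7.
Shadow price of budget = 7.

7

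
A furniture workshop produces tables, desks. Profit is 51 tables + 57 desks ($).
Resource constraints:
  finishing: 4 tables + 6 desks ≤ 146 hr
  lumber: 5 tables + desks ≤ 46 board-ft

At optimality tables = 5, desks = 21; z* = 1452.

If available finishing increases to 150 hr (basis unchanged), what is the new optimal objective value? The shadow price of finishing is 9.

Δb = 4, so new z* = 1452 + (9)·(4) = 1452 + 36 = 1488.

1488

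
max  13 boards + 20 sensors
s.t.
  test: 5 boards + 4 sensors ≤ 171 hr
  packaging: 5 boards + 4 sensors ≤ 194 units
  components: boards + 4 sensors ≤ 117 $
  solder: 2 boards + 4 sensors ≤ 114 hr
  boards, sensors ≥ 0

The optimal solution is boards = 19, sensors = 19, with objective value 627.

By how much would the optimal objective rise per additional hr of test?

1

Binding: test and solder. Non-binding: packaging (23 unused), components (22 unused).
By complementary slackness, y = 0 for the non-binding constraints.
From A_Bᵀ y = c: 5·y_test + 2·y_solder = 13; 4·y_test + 4·y_solder = 20.
→ y_test = 1 and y_solder = 4.
Shadow price of test = 1.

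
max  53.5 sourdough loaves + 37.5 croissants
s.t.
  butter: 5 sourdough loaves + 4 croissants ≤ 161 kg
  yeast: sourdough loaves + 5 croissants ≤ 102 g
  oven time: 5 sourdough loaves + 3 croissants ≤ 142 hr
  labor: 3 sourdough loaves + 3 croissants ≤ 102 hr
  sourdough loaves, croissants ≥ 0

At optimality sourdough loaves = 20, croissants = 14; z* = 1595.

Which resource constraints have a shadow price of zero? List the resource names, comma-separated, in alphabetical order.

butter, yeast

butter: 156/161 (slack 5)
yeast: 90/102 (slack 12)
oven time: 142/142 (binding)
labor: 102/102 (binding)
By complementary slackness, a constraint with positive slack has shadow price 0 → butter, yeast.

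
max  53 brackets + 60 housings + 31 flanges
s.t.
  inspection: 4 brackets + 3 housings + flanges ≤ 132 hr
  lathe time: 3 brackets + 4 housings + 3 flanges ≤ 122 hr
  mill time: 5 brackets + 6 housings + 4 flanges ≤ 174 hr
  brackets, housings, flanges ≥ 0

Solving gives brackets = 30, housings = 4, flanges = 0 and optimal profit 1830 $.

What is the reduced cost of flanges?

-7

Binding: inspection and mill time. Non-binding: lathe time (16 unused).
Slack constraints have shadow price 0 (complementary slackness).
The binding rows give the dual system: 4·y_inspection + 5·y_mill time = 53 and 3·y_inspection + 6·y_mill time = 60.
This yields shadow prices y_inspection = 2, y_mill time = 9.
Reduced cost of flanges: c₃ − yᵀa₃ = 31 − (2·1 + 9·4) = 31 − 38 = -7.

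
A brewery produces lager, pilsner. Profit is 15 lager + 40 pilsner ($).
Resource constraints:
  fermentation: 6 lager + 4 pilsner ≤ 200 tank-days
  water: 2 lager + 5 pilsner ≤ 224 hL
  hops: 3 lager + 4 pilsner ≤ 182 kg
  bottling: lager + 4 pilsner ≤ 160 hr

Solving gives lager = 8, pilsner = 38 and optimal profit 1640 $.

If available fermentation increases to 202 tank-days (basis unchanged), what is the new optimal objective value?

At the optimum: fermentation uses 200 of 200 (binding); water uses 206 of 224 (slack = 18); hops uses 176 of 182 (slack = 6); bottling uses 160 of 160 (binding).
By complementary slackness, y = 0 for the non-binding constraints.
From A_Bᵀ y = c: 6·y_fermentation + 1·y_bottling = 15; 4·y_fermentation + 4·y_bottling = 40.
This yields shadow prices y_fermentation = 1, y_bottling = 9.
Δz = y_fermentation·Δb = 1 × (2) = 2, so new z* = 1640 + 2 = 1642.

1642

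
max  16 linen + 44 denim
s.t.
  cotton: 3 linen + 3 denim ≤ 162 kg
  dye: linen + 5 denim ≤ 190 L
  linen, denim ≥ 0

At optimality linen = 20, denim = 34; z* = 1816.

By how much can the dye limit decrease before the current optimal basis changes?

Binding constraints: cotton, dye. The basis is B = [[3,3],[1,5]] with det 12.
Per unit decrease in dye, x* moves by d = (0.25, -0.25).
The basis stays optimal until denim reaches 0; allowable decrease = 136 L.

136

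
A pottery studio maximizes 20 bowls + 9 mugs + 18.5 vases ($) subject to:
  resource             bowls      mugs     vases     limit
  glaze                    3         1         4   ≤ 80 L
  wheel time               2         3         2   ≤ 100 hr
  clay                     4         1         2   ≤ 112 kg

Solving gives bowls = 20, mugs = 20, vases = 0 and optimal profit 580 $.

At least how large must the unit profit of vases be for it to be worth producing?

26

Binding: glaze and wheel time. Non-binding: clay (12 unused).
Since clay is not tight, its dual is 0.
Dual feasibility on the basic columns requires 3·y_glaze + 2·y_wheel time = 20, 1·y_glaze + 3·y_wheel time = 9.
Solving: y_glaze = 6, y_wheel time = 1.
vases enters the basis when its profit ≥ yᵀa₃ = 6·4 + 1·2 = 26.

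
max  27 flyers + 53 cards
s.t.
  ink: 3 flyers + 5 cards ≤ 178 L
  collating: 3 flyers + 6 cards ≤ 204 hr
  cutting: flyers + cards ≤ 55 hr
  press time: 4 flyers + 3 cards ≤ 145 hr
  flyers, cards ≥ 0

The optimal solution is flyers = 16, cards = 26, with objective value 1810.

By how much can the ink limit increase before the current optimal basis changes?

0.6

Binding constraints: ink, collating. The basis is B = [[3,5],[3,6]] with det 3.
Per unit increase in ink, x* moves by d = (2, -1).
The basis stays optimal until press time becomes binding; allowable increase = 0.6 L.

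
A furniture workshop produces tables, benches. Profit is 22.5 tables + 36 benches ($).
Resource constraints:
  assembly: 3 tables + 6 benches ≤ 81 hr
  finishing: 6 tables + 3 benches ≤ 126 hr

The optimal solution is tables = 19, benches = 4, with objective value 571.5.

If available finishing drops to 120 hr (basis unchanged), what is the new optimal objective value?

565.5

Check each constraint at x*: assembly 81/81 (tight); finishing 126/126 (tight).
Dual feasibility on the basic columns requires 3·y_assembly + 6·y_finishing = 22.5, 6·y_assembly + 3·y_finishing = 36.
Solving: y_assembly = 5.5, y_finishing = 1.
Δz = y_finishing·Δb = 1 × (-6) = -6, so new z* = 571.5 − 6 = 565.5.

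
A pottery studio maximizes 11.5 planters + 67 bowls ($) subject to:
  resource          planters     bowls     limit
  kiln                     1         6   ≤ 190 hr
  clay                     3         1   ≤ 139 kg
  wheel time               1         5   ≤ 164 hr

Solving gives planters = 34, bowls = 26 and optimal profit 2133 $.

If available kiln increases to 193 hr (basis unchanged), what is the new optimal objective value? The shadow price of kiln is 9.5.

Δb = 3, so new z* = 2133 + (9.5)·(3) = 2133 + 28.5 = 2161.5.

2161.5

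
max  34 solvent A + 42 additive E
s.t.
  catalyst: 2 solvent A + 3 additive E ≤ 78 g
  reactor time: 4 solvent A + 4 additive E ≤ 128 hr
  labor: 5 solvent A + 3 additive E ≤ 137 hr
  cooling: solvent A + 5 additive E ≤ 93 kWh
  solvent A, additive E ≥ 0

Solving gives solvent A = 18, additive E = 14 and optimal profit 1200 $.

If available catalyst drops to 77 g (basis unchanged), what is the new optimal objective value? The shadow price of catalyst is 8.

1192

Δb = -1, so new z* = 1200 + (8)·(-1) = 1200 − 8 = 1192.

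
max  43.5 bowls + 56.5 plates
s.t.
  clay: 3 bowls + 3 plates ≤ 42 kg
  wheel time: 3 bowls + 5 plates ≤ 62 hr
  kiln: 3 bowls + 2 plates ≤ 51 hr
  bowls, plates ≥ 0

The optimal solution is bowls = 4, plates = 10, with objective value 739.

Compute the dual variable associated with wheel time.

6.5

Binding: clay and wheel time. Non-binding: kiln (19 unused).
By complementary slackness, y = 0 for the non-binding constraint.
The binding rows give the dual system: 3·y_clay + 3·y_wheel time = 43.5 and 3·y_clay + 5·y_wheel time = 56.5.
This yields shadow prices y_clay = 8, y_wheel time = 6.5.
Shadow price of wheel time = 6.5.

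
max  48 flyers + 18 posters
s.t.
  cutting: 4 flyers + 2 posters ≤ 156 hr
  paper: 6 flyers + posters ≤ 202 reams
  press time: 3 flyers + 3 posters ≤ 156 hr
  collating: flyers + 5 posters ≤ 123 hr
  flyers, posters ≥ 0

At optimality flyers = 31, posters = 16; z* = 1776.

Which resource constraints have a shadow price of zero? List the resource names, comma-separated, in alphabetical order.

collating, press time

cutting: 156/156 (binding)
paper: 202/202 (binding)
press time: 141/156 (slack 15)
collating: 111/123 (slack 12)
By complementary slackness, a constraint with positive slack has shadow price 0 → collating, press time.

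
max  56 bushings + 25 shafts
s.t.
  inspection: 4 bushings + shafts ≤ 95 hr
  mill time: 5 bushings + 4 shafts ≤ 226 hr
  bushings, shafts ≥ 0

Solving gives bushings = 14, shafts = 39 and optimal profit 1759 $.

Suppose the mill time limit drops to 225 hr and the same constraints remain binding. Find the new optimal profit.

1755

At the optimum: inspection uses 95 of 95 (binding); mill time uses 226 of 226 (binding).
From A_Bᵀ y = c: 4·y_inspection + 5·y_mill time = 56; 1·y_inspection + 4·y_mill time = 25.
This yields shadow prices y_inspection = 9, y_mill time = 4.
Δz = y_mill time·Δb = 4 × (-1) = -4, so new z* = 1759 − 4 = 1755.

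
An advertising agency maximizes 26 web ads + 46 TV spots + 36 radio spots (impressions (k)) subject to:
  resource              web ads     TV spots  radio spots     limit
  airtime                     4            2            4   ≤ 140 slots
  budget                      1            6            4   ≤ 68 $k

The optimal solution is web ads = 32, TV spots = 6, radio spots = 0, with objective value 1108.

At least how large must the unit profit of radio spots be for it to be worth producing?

Both airtime and budget are binding at x*.
The binding rows give the dual system: 4·y_airtime + 1·y_budget = 26 and 2·y_airtime + 6·y_budget = 46.
→ y_airtime = 5 and y_budget = 6.
radio spots enters the basis when its profit ≥ yᵀa₃ = 5·4 + 6·4 = 44.

44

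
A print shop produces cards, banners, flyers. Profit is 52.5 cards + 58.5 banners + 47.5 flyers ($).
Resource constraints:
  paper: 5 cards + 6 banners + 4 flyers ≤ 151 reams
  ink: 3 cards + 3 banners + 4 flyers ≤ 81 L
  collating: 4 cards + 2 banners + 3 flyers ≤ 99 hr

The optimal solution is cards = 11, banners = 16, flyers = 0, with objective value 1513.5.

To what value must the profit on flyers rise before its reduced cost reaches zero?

54

Binding: paper and ink. Non-binding: collating (23 unused).
By complementary slackness, y = 0 for the non-binding constraint.
Dual feasibility on the basic columns requires 5·y_paper + 3·y_ink = 52.5, 6·y_paper + 3·y_ink = 58.5.
→ y_paper = 6 and y_ink = 7.5.
flyers enters the basis when its profit ≥ yᵀa₃ = 6·4 + 7.5·4 = 54.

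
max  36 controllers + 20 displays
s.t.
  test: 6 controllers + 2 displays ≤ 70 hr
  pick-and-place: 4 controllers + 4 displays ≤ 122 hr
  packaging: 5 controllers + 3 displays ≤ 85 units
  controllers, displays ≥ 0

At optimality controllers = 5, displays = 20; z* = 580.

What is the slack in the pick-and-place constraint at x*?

22

pick-and-place used = 4·5 + 4·20 = 100; slack = 122 − 100 = 22.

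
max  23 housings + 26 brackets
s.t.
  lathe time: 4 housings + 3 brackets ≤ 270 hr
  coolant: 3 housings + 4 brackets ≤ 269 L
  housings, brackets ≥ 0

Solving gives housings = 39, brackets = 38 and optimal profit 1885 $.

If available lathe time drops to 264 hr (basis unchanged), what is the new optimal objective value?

Check each constraint at x*: lathe time 270/270 (tight); coolant 269/269 (tight).
From A_Bᵀ y = c: 4·y_lathe time + 3·y_coolant = 23; 3·y_lathe time + 4·y_coolant = 26.
Solving: y_lathe time = 2, y_coolant = 5.
Δz = y_lathe time·Δb = 2 × (-6) = -12, so new z* = 1885 − 12 = 1873.

1873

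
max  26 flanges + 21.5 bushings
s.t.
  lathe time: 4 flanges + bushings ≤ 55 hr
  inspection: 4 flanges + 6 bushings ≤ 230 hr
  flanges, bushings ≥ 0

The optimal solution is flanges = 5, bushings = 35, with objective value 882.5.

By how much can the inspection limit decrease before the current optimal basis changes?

Binding constraints: lathe time, inspection. The basis is B = [[4,1],[4,6]] with det 20.
Per unit decrease in inspection, x* moves by d = (0.05, -0.2).
The basis stays optimal until bushings reaches 0; allowable decrease = 175 hr.

175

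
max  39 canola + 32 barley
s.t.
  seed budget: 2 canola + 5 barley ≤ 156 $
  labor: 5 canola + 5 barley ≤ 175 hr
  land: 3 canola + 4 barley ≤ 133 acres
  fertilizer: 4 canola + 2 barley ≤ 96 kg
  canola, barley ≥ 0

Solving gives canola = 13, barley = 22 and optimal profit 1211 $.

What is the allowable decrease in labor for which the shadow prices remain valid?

55

Binding constraints: labor, fertilizer. The basis is B = [[5,5],[4,2]] with det -10.
Per unit decrease in labor, x* moves by d = (0.2, -0.4).
The basis stays optimal until barley reaches 0; allowable decrease = 55 hr.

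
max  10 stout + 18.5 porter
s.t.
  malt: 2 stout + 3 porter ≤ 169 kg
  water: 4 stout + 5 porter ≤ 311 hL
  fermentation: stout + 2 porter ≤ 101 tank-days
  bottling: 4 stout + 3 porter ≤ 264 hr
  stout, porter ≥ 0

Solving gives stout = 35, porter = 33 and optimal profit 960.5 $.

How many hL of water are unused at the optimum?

water used = 4·35 + 5·33 = 305; slack = 311 − 305 = 6.

6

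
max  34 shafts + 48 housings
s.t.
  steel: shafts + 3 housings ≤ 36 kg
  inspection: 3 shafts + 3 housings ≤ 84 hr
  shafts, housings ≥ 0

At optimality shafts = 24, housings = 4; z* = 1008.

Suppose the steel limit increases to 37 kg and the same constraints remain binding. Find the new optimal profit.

At the optimum: steel uses 36 of 36 (binding); inspection uses 84 of 84 (binding).
Dual feasibility on the basic columns requires 1·y_steel + 3·y_inspection = 34, 3·y_steel + 3·y_inspection = 48.
Solving: y_steel = 7, y_inspection = 9.
Δz = y_steel·Δb = 7 × (1) = 7, so new z* = 1008 + 7 = 1015.

1015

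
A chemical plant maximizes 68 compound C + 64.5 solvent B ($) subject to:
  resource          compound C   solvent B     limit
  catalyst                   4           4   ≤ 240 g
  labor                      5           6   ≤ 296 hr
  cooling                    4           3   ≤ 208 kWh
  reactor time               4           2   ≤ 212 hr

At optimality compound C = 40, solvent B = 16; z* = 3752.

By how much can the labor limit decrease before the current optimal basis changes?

36

Binding constraints: labor, cooling. The basis is B = [[5,6],[4,3]] with det -9.
Per unit decrease in labor, x* moves by d = (0.3333, -0.4444).
The basis stays optimal until solvent B reaches 0; allowable decrease = 36 hr.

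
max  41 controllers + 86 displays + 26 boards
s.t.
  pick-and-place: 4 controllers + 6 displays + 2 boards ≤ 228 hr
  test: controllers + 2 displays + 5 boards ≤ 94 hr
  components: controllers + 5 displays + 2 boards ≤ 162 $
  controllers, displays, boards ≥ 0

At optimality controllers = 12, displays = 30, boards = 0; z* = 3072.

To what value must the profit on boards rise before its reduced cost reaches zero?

At the optimum: pick-and-place uses 228 of 228 (binding); test uses 72 of 94 (slack = 22); components uses 162 of 162 (binding).
Since test is not tight, its dual is 0.
From A_Bᵀ y = c: 4·y_pick-and-place + 1·y_components = 41; 6·y_pick-and-place + 5·y_components = 86.
Solving: y_pick-and-place = 8.5, y_components = 7.
boards enters the basis when its profit ≥ yᵀa₃ = 8.5·2 + 7·2 = 31.

31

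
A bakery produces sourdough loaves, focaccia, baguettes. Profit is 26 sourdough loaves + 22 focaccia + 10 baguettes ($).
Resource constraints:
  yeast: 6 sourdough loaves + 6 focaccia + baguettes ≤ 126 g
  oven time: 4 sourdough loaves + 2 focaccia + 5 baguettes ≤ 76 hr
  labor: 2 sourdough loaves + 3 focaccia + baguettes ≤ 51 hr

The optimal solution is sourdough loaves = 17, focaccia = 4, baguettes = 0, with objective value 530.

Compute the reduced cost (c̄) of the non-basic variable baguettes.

-3

At the optimum: yeast uses 126 of 126 (binding); oven time uses 76 of 76 (binding); labor uses 46 of 51 (slack = 5).
By complementary slackness, y = 0 for the non-binding constraint.
Dual feasibility on the basic columns requires 6·y_yeast + 4·y_oven time = 26, 6·y_yeast + 2·y_oven time = 22.
Solving: y_yeast = 3, y_oven time = 2.
Reduced cost of baguettes: c₃ − yᵀa₃ = 10 − (3·1 + 2·5) = 10 − 13 = -3.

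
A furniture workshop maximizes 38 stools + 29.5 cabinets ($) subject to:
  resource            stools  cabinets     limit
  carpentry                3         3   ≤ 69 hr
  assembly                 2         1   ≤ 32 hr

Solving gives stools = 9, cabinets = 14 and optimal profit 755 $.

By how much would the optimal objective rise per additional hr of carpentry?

7

Check each constraint at x*: carpentry 69/69 (tight); assembly 32/32 (tight).
The binding rows give the dual system: 3·y_carpentry + 2·y_assembly = 38 and 3·y_carpentry + 1·y_assembly = 29.5.
Solving: y_carpentry = 7, y_assembly = 8.5.
Shadow price of carpentry = 7.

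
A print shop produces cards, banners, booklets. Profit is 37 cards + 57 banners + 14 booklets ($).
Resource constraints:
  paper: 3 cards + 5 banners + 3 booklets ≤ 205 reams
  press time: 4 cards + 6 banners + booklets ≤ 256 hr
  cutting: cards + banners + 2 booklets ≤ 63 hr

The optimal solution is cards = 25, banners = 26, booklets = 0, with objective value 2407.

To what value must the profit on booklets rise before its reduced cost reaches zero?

Binding: paper and press time. Non-binding: cutting (12 unused).
Slack constraints have shadow price 0 (complementary slackness).
Dual feasibility on the basic columns requires 3·y_paper + 4·y_press time = 37, 5·y_paper + 6·y_press time = 57.
Solving: y_paper = 3, y_press time = 7.
booklets enters the basis when its profit ≥ yᵀa₃ = 3·3 + 7·1 = 16.

16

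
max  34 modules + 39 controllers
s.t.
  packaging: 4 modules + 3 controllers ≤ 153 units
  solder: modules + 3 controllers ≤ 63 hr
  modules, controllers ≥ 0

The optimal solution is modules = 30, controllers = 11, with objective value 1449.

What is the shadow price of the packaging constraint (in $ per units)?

7

At the optimum: packaging uses 153 of 153 (binding); solder uses 63 of 63 (binding).
Dual feasibility on the basic columns requires 4·y_packaging + 1·y_solder = 34, 3·y_packaging + 3·y_solder = 39.
Solving: y_packaging = 7, y_solder = 6.
Shadow price of packaging = 7.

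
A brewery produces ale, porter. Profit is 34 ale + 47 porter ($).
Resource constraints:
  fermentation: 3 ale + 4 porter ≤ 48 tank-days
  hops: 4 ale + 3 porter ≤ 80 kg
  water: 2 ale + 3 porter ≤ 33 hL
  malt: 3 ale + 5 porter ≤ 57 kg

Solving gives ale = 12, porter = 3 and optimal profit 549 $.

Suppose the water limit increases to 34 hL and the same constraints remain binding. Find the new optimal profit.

554

Binding: fermentation and water. Non-binding: hops (23 unused), malt (6 unused).
By complementary slackness, y = 0 for the non-binding constraints.
From A_Bᵀ y = c: 3·y_fermentation + 2·y_water = 34; 4·y_fermentation + 3·y_water = 47.
Solving: y_fermentation = 8, y_water = 5.
Δz = y_water·Δb = 5 × (1) = 5, so new z* = 549 + 5 = 554.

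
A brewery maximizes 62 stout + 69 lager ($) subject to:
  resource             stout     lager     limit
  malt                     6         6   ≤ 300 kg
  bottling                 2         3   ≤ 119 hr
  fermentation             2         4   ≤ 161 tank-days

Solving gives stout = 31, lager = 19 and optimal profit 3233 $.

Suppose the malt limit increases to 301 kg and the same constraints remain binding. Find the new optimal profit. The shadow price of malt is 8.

3241

Δb = 1, so new z* = 3233 + (8)·(1) = 3233 + 8 = 3241.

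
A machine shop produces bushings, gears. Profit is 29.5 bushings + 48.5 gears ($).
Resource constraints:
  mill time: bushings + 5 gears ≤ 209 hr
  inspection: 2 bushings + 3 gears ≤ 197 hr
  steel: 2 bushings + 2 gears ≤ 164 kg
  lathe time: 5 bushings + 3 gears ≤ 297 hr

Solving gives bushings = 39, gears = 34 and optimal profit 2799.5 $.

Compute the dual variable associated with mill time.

7

Check each constraint at x*: mill time 209/209 (tight); inspection 180/197 (slack 17); steel 146/164 (slack 18); lathe time 297/297 (tight).
Since inspection, steel are not tight, their duals are 0.
From A_Bᵀ y = c: 1·y_mill time + 5·y_lathe time = 29.5; 5·y_mill time + 3·y_lathe time = 48.5.
This yields shadow prices y_mill time = 7, y_lathe time = 4.5.
Shadow price of mill time = 7.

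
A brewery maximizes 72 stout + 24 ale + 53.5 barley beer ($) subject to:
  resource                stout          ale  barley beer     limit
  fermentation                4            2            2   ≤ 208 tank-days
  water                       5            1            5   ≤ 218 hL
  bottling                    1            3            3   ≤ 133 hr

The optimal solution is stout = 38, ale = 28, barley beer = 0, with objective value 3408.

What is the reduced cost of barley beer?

-2.5

At the optimum: fermentation uses 208 of 208 (binding); water uses 218 of 218 (binding); bottling uses 122 of 133 (slack = 11).
By complementary slackness, y = 0 for the non-binding constraint.
From A_Bᵀ y = c: 4·y_fermentation + 5·y_water = 72; 2·y_fermentation + 1·y_water = 24.
This yields shadow prices y_fermentation = 8, y_water = 8.
Reduced cost of barley beer: c₃ − yᵀa₃ = 53.5 − (8·2 + 8·5) = 53.5 − 56 = -2.5.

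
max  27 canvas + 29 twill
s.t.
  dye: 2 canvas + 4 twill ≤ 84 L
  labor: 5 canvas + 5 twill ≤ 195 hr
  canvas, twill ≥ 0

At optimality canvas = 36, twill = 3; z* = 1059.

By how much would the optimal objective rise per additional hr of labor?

Both dye and labor are binding at x*.
Dual feasibility on the basic columns requires 2·y_dye + 5·y_labor = 27, 4·y_dye + 5·y_labor = 29.
→ y_dye = 1 and y_labor = 5.
Shadow price of labor = 5.

5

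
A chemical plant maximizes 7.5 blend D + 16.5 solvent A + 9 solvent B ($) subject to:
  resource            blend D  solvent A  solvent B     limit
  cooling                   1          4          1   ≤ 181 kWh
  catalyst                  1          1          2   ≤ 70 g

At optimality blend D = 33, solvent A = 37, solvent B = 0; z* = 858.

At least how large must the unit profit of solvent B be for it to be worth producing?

Both cooling and catalyst are binding at x*.
From A_Bᵀ y = c: 1·y_cooling + 1·y_catalyst = 7.5; 4·y_cooling + 1·y_catalyst = 16.5.
Solving: y_cooling = 3, y_catalyst = 4.5.
solvent B enters the basis when its profit ≥ yᵀa₃ = 3·1 + 4.5·2 = 12.

12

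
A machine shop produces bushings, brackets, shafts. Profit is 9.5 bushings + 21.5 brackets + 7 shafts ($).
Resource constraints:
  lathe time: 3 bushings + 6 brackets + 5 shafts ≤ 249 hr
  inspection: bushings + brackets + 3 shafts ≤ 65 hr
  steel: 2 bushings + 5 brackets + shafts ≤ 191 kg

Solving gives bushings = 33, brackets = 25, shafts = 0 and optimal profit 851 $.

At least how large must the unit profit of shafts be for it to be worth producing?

Binding: lathe time and steel. Non-binding: inspection (7 unused).
Since inspection is not tight, its dual is 0.
The binding rows give the dual system: 3·y_lathe time + 2·y_steel = 9.5 and 6·y_lathe time + 5·y_steel = 21.5.
→ y_lathe time = 1.5 and y_steel = 2.5.
shafts enters the basis when its profit ≥ yᵀa₃ = 1.5·5 + 2.5·1 = 10.

10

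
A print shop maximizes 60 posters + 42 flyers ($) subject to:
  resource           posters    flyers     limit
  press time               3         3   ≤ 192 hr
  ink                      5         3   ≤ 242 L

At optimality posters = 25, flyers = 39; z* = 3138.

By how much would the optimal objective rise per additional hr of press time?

5

At the optimum: press time uses 192 of 192 (binding); ink uses 242 of 242 (binding).
From A_Bᵀ y = c: 3·y_press time + 5·y_ink = 60; 3·y_press time + 3·y_ink = 42.
This yields shadow prices y_press time = 5, y_ink = 9.
Shadow price of press time = 5.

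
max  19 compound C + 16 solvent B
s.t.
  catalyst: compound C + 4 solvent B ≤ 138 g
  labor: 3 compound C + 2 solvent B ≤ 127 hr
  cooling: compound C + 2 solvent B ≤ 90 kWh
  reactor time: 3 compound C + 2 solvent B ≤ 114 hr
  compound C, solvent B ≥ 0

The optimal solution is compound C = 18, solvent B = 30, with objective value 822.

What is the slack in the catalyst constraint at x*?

catalyst used = 1·18 + 4·30 = 138; slack = 138 − 138 = 0.

0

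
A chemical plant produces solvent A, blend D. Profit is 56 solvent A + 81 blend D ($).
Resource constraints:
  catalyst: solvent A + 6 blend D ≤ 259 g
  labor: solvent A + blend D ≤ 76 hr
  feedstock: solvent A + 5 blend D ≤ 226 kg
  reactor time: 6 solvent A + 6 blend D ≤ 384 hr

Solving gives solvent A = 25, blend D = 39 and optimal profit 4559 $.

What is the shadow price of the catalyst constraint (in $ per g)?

5

Binding: catalyst and reactor time. Non-binding: labor (12 unused), feedstock (6 unused).
Slack constraints have shadow price 0 (complementary slackness).
From A_Bᵀ y = c: 1·y_catalyst + 6·y_reactor time = 56; 6·y_catalyst + 6·y_reactor time = 81.
This yields shadow prices y_catalyst = 5, y_reactor time = 8.5.
Shadow price of catalyst = 5.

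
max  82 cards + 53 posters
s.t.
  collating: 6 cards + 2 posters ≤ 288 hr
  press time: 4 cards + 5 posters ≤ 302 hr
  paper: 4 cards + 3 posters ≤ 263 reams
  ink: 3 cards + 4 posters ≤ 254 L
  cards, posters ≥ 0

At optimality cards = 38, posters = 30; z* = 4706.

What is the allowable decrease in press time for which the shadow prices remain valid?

110

Binding constraints: collating, press time. The basis is B = [[6,2],[4,5]] with det 22.
Per unit decrease in press time, x* moves by d = (0.0909, -0.2727).
The basis stays optimal until posters reaches 0; allowable decrease = 110 hr.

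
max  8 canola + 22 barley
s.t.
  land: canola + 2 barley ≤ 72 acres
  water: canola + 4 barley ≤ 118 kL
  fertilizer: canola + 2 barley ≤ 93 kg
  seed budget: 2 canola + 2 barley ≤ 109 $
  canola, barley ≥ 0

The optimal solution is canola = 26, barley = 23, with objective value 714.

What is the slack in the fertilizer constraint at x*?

fertilizer used = 1·26 + 2·23 = 72; slack = 93 − 72 = 21.

21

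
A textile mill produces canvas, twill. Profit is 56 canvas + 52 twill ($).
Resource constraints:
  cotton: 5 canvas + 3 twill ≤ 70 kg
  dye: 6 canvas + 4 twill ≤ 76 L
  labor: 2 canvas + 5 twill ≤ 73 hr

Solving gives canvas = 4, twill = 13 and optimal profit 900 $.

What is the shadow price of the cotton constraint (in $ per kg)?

Check each constraint at x*: cotton 59/70 (slack 11); dye 76/76 (tight); labor 73/73 (tight).
Slack constraints have shadow price 0 (complementary slackness).
From A_Bᵀ y = c: 6·y_dye + 2·y_labor = 56; 4·y_dye + 5·y_labor = 52.
Solving: y_dye = 8, y_labor = 4.
Shadow price of cotton = 0.

0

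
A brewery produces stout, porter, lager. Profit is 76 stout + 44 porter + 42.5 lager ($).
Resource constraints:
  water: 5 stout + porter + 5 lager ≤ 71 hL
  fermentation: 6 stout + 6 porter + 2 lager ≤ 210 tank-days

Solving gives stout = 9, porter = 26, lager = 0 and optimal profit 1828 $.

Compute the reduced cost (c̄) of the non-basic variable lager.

Check each constraint at x*: water 71/71 (tight); fermentation 210/210 (tight).
The binding rows give the dual system: 5·y_water + 6·y_fermentation = 76 and 1·y_water + 6·y_fermentation = 44.
→ y_water = 8 and y_fermentation = 6.
Reduced cost of lager: c₃ − yᵀa₃ = 42.5 − (8·5 + 6·2) = 42.5 − 52 = -9.5.

-9.5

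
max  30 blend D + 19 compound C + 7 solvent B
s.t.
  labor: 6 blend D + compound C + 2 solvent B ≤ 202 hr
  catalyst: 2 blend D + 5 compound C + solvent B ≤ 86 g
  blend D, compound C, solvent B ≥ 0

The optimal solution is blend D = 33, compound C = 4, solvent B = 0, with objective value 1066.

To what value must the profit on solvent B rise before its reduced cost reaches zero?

11

At the optimum: labor uses 202 of 202 (binding); catalyst uses 86 of 86 (binding).
Dual feasibility on the basic columns requires 6·y_labor + 2·y_catalyst = 30, 1·y_labor + 5·y_catalyst = 19.
Solving: y_labor = 4, y_catalyst = 3.
solvent B enters the basis when its profit ≥ yᵀa₃ = 4·2 + 3·1 = 11.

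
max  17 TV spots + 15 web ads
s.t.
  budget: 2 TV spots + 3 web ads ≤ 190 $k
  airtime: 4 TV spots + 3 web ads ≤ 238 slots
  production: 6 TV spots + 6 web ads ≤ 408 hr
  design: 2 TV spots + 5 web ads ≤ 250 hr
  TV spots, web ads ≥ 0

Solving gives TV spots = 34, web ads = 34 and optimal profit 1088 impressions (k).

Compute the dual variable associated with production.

Binding: airtime and production. Non-binding: budget (20 unused), design (12 unused).
Slack constraints have shadow price 0 (complementary slackness).
From A_Bᵀ y = c: 4·y_airtime + 6·y_production = 17; 3·y_airtime + 6·y_production = 15.
Solving: y_airtime = 2, y_production = 1.5.
Shadow price of production = 1.5.

1.5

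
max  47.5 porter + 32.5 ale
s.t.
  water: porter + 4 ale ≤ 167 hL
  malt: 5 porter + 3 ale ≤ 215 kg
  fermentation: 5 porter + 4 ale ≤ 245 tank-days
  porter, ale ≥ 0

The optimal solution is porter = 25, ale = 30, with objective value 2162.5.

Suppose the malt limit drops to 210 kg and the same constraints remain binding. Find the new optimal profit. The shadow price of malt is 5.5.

2135

Δb = -5, so new z* = 2162.5 + (5.5)·(-5) = 2162.5 − 27.5 = 2135.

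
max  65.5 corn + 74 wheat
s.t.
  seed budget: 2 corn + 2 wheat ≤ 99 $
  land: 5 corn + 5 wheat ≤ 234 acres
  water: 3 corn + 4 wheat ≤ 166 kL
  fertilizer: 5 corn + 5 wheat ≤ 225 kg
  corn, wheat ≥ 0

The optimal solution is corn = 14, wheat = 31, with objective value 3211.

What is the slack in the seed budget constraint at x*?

9

seed budget used = 2·14 + 2·31 = 90; slack = 99 − 90 = 9.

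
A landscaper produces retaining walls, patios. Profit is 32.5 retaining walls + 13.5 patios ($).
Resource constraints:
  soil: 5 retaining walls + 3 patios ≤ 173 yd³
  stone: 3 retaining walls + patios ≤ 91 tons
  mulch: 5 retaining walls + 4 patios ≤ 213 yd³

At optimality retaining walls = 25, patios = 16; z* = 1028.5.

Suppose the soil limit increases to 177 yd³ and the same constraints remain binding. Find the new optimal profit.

At the optimum: soil uses 173 of 173 (binding); stone uses 91 of 91 (binding); mulch uses 189 of 213 (slack = 24).
By complementary slackness, y = 0 for the non-binding constraint.
Dual feasibility on the basic columns requires 5·y_soil + 3·y_stone = 32.5, 3·y_soil + 1·y_stone = 13.5.
→ y_soil = 2 and y_stone = 7.5.
Δz = y_soil·Δb = 2 × (4) = 8, so new z* = 1028.5 + 8 = 1036.5.

1036.5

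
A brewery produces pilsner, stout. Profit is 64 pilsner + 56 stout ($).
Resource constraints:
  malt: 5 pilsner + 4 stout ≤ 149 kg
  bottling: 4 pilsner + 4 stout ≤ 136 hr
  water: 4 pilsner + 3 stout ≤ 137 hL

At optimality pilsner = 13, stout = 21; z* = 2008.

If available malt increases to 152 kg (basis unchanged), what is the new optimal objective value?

At the optimum: malt uses 149 of 149 (binding); bottling uses 136 of 136 (binding); water uses 115 of 137 (slack = 22).
By complementary slackness, y = 0 for the non-binding constraint.
From A_Bᵀ y = c: 5·y_malt + 4·y_bottling = 64; 4·y_malt + 4·y_bottling = 56.
This yields shadow prices y_malt = 8, y_bottling = 6.
Δz = y_malt·Δb = 8 × (3) = 24, so new z* = 2008 + 24 = 2032.

2032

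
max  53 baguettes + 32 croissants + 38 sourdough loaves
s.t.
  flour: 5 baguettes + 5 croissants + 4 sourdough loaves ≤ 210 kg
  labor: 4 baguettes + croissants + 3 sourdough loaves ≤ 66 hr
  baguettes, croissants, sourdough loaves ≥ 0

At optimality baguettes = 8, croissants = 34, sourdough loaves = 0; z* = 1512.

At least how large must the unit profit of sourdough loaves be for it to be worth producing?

Check each constraint at x*: flour 210/210 (tight); labor 66/66 (tight).
From A_Bᵀ y = c: 5·y_flour + 4·y_labor = 53; 5·y_flour + 1·y_labor = 32.
→ y_flour = 5 and y_labor = 7.
sourdough loaves enters the basis when its profit ≥ yᵀa₃ = 5·4 + 7·3 = 41.

41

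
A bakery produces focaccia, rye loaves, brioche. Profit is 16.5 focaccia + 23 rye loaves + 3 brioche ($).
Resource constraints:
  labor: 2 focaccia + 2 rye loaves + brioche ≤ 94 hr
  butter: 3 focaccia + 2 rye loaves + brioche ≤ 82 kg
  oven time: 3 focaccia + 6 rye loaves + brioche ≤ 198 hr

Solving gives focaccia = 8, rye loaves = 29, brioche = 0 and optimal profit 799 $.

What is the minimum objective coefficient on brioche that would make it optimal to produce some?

Binding: butter and oven time. Non-binding: labor (20 unused).
Since labor is not tight, its dual is 0.
Dual feasibility on the basic columns requires 3·y_butter + 3·y_oven time = 16.5, 2·y_butter + 6·y_oven time = 23.
Solving: y_butter = 2.5, y_oven time = 3.
brioche enters the basis when its profit ≥ yᵀa₃ = 2.5·1 + 3·1 = 5.5.

5.5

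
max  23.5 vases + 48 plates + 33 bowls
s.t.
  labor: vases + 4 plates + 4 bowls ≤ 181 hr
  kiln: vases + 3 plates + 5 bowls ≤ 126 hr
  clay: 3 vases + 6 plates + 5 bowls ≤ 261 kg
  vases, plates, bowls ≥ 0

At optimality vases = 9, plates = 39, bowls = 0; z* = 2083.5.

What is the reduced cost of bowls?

Check each constraint at x*: labor 165/181 (slack 16); kiln 126/126 (tight); clay 261/261 (tight).
By complementary slackness, y = 0 for the non-binding constraint.
From A_Bᵀ y = c: 1·y_kiln + 3·y_clay = 23.5; 3·y_kiln + 6·y_clay = 48.
→ y_kiln = 1 and y_clay = 7.5.
Reduced cost of bowls: c₃ − yᵀa₃ = 33 − (1·5 + 7.5·5) = 33 − 42.5 = -9.5.

-9.5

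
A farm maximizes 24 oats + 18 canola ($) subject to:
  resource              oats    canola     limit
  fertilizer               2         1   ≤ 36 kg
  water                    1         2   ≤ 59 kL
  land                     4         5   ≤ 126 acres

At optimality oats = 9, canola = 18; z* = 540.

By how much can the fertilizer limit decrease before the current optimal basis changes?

Binding constraints: fertilizer, land. The basis is B = [[2,1],[4,5]] with det 6.
Per unit decrease in fertilizer, x* moves by d = (-0.8333, 0.6667).
The basis stays optimal until oats reaches 0; allowable decrease = 10.8 kg.

10.8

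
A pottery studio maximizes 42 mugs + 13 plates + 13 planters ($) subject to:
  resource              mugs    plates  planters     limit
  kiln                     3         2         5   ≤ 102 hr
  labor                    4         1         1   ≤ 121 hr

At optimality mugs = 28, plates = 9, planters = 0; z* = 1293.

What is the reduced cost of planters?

Both kiln and labor are binding at x*.
From A_Bᵀ y = c: 3·y_kiln + 4·y_labor = 42; 2·y_kiln + 1·y_labor = 13.
Solving: y_kiln = 2, y_labor = 9.
Reduced cost of planters: c₃ − yᵀa₃ = 13 − (2·5 + 9·1) = 13 − 19 = -6.

-6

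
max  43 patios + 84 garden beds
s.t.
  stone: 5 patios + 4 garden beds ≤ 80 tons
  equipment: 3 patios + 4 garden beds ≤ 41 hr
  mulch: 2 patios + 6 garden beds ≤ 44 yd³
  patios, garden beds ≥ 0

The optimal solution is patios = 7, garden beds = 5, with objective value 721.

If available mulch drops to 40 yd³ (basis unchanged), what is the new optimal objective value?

689

Check each constraint at x*: stone 55/80 (slack 25); equipment 41/41 (tight); mulch 44/44 (tight).
Since stone is not tight, its dual is 0.
The binding rows give the dual system: 3·y_equipment + 2·y_mulch = 43 and 4·y_equipment + 6·y_mulch = 84.
This yields shadow prices y_equipment = 9, y_mulch = 8.
Δz = y_mulch·Δb = 8 × (-4) = -32, so new z* = 721 − 32 = 689.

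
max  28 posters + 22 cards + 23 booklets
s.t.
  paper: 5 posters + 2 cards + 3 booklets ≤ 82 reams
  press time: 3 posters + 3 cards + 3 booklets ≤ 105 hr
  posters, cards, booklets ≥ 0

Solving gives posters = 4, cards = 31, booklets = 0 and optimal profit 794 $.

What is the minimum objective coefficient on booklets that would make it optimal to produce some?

Check each constraint at x*: paper 82/82 (tight); press time 105/105 (tight).
Dual feasibility on the basic columns requires 5·y_paper + 3·y_press time = 28, 2·y_paper + 3·y_press time = 22.
Solving: y_paper = 2, y_press time = 6.
booklets enters the basis when its profit ≥ yᵀa₃ = 2·3 + 6·3 = 24.

24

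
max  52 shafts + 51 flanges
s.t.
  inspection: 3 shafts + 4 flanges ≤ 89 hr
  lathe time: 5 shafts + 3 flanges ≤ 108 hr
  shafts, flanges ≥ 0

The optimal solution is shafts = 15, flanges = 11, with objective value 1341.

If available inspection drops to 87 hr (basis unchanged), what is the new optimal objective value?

Check each constraint at x*: inspection 89/89 (tight); lathe time 108/108 (tight).
The binding rows give the dual system: 3·y_inspection + 5·y_lathe time = 52 and 4·y_inspection + 3·y_lathe time = 51.
→ y_inspection = 9 and y_lathe time = 5.
Δz = y_inspection·Δb = 9 × (-2) = -18, so new z* = 1341 − 18 = 1323.

1323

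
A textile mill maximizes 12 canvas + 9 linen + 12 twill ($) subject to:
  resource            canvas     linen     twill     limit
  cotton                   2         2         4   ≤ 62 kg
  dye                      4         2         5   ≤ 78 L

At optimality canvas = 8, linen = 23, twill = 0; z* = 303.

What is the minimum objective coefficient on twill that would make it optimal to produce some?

Check each constraint at x*: cotton 62/62 (tight); dye 78/78 (tight).
The binding rows give the dual system: 2·y_cotton + 4·y_dye = 12 and 2·y_cotton + 2·y_dye = 9.
→ y_cotton = 3 and y_dye = 1.5.
twill enters the basis when its profit ≥ yᵀa₃ = 3·4 + 1.5·5 = 19.5.

19.5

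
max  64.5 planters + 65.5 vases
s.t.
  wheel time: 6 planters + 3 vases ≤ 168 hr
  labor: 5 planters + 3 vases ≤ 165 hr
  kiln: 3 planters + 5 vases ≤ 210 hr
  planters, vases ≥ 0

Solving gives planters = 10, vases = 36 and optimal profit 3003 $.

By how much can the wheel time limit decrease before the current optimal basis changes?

Binding constraints: wheel time, kiln. The basis is B = [[6,3],[3,5]] with det 21.
Per unit decrease in wheel time, x* moves by d = (-0.2381, 0.1429).
The basis stays optimal until planters reaches 0; allowable decrease = 42 hr.

42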